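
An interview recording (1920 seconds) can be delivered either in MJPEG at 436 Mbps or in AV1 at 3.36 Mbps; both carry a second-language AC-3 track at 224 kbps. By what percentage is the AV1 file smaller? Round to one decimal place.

Audio: 224 kbps = 0.224 Mbps.
MJPEG: 436.224 Mbps × 1920 s = 837550.1 Mb = 97.504 GiB.
AV1: 3.584 Mbps × 1920 s = 6881.3 Mb = 0.801 GiB.
Reduction: (1 − 0.801/97.504) × 100 = 99.18%.

99.2%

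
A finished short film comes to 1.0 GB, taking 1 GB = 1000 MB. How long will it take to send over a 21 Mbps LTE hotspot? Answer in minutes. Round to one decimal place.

6.3 minutes

File: 1.0 GB = 8000.0 Mb.
At 21 Mbps: 8000.0 / 21 = 381.0 s ≈ 6.35 minutes.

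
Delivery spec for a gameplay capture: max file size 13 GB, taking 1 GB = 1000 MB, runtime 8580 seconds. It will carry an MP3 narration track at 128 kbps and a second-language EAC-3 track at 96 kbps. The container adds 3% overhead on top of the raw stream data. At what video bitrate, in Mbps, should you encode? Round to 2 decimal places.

11.54 Mbps

Budget: 13 GB = 104000.0 Mb.
Stream payload after overhead: 104000.0 / 1.03 = 100970.9 Mb.
Total bitrate budget: 100970.9 Mb / 8580 s = 11.768 Mbps.
Audio total: 128 + 96 = 224 kbps = 0.224 Mbps.
Video: 11.768 − 0.224 = 11.544 Mbps.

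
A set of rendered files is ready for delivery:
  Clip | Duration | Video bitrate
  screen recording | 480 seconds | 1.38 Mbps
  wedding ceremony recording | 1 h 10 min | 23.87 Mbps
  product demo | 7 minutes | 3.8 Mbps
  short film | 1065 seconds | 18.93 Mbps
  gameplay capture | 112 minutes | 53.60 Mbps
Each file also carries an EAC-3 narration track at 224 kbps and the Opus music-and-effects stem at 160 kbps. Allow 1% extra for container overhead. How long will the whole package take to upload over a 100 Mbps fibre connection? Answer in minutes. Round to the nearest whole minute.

Audio total: 224 + 160 = 384 kbps = 0.384 Mbps.
screen recording: 1.764 Mbps × 480 s × 1.01 = 855.2 Mb
wedding ceremony recording: 24.254 Mbps × 4200 s × 1.01 = 102885.5 Mb
product demo: 4.184 Mbps × 420 s × 1.01 = 1774.9 Mb
short film: 19.314 Mbps × 1065 s × 1.01 = 20775.1 Mb
gameplay capture: 53.984 Mbps × 6720 s × 1.01 = 366400.2 Mb
Total: 492690.8 Mb = 61586.4 MB.
At 100 Mbps: 492690.8 / 100 = 4927 s ≈ 82.1 minutes.

82 minutes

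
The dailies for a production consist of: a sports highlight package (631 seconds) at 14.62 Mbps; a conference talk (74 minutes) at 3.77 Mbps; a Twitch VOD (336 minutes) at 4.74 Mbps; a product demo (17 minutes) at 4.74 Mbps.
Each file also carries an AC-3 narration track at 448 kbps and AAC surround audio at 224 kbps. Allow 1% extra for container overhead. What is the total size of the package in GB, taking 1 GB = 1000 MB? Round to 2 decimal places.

18.18 GB

Audio total: 448 + 224 = 672 kbps = 0.672 Mbps.
sports highlight package: 15.292 Mbps × 631 s × 1.01 = 9745.7 Mb
conference talk: 4.442 Mbps × 4440 s × 1.01 = 19919.7 Mb
Twitch VOD: 5.412 Mbps × 20160 s × 1.01 = 110197.0 Mb
product demo: 5.412 Mbps × 1020 s × 1.01 = 5575.4 Mb
Total: 145437.9 Mb = 18179.7 MB.
= 18.18 GB.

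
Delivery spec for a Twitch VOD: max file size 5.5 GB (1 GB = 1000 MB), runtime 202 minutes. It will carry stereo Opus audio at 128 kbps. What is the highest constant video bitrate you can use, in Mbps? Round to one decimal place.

3.5 Mbps

Budget: 5.5 GB = 44000.0 Mb.
202 min = 12120 s
Total bitrate budget: 44000.0 Mb / 12120 s = 3.630 Mbps.
Audio: 128 kbps = 0.128 Mbps.
Video: 3.630 − 0.128 = 3.502 Mbps.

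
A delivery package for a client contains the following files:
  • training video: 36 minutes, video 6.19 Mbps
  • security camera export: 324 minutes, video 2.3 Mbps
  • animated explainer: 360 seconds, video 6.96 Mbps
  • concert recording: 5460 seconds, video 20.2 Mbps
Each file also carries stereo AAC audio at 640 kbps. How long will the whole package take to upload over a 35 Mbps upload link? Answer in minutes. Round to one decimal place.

Audio: 640 kbps = 0.640 Mbps.
training video: 6.830 Mbps × 2160 s = 14752.8 Mb
security camera export: 2.940 Mbps × 19440 s = 57153.6 Mb
animated explainer: 7.600 Mbps × 360 s = 2736.0 Mb
concert recording: 20.840 Mbps × 5460 s = 113786.4 Mb
Total: 188428.8 Mb = 23553.6 MB.
At 35 Mbps: 188428.8 / 35 = 5384 s ≈ 89.7 minutes.

89.7 minutes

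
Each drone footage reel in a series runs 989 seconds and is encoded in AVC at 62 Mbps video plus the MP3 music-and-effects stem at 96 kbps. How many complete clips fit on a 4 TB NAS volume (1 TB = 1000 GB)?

521

Audio: 96 kbps = 0.096 Mbps.
Total bitrate: 62.096 Mbps.
Per item: 62.096 Mbps × 989 s = 61,413 Mb = 7,677 MB.
Capacity: 4 TB = 32,000,000 Mb; 521.06 items → 521 complete.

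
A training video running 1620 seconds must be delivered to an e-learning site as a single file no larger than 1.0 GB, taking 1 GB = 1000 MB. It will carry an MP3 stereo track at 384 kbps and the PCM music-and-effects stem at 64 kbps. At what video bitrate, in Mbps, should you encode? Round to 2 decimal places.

Budget: 1.0 GB = 8000.0 Mb.
Total bitrate budget: 8000.0 Mb / 1620 s = 4.938 Mbps.
Audio total: 384 + 64 = 448 kbps = 0.448 Mbps.
Video: 4.938 − 0.448 = 4.490 Mbps.

4.49 Mbps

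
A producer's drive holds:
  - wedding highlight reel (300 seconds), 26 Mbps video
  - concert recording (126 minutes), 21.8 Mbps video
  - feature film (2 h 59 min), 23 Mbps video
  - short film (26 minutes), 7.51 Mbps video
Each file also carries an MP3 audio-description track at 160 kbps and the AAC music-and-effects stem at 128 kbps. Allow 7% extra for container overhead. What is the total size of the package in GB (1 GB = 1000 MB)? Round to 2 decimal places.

58.47 GB

Audio total: 160 + 128 = 288 kbps = 0.288 Mbps.
wedding highlight reel: 26.288 Mbps × 300 s × 1.07 = 8438.4 Mb
concert recording: 22.088 Mbps × 7560 s × 1.07 = 178674.2 Mb
feature film: 23.288 Mbps × 10740 s × 1.07 = 267621.0 Mb
short film: 7.798 Mbps × 1560 s × 1.07 = 13016.4 Mb
Total: 467750.2 Mb = 58468.8 MB.
= 58.47 GB.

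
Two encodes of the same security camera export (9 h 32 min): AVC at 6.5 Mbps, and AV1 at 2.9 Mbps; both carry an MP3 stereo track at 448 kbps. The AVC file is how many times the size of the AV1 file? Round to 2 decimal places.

9 h 32 min = 572 min = 34320 s
Audio: 448 kbps = 0.448 Mbps.
AVC: 6.948 Mbps × 34320 s = 238455.4 Mb = 29.807 GB.
AV1: 3.348 Mbps × 34320 s = 114903.4 Mb = 14.363 GB.
Ratio: 29.807 / 14.363 = 2.075.

2.08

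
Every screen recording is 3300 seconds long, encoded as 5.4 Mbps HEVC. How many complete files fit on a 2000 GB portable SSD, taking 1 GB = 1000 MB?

Per item: 5.400 Mbps × 3300 s = 17,820 Mb = 2,228 MB.
Capacity: 2000 GB = 16,000,000 Mb; 897.87 items → 897 complete.

897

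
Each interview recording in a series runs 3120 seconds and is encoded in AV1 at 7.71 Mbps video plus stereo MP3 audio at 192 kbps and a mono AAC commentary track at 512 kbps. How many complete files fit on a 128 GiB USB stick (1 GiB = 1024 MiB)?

Audio total: 192 + 512 = 704 kbps = 0.704 Mbps.
Total bitrate: 8.414 Mbps.
Per item: 8.414 Mbps × 3120 s = 26,252 Mb = 3,281 MB.
Capacity: 128 GiB = 1,099,512 Mb; 41.88 items → 41 complete.

41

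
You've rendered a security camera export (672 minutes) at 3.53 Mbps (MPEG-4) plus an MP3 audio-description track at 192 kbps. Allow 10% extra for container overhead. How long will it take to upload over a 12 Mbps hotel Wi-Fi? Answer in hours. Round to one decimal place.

3.8 hours

672 min = 40320 s
Audio: 192 kbps = 0.192 Mbps.
Total bitrate: 3.722 Mbps.
File: 3.722 Mbps × 40320 s = 150071.0 Mb.
With 10% container overhead: ×1.10. → 165078.1 Mb.
At 12 Mbps: 165078.1 / 12 = 13756.5 s ≈ 3.82 hours.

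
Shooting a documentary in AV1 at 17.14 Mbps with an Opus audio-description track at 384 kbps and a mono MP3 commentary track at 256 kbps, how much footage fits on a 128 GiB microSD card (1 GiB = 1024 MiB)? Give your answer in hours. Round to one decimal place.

17.2 hours

Audio total: 384 + 256 = 640 kbps = 0.640 Mbps.
Total bitrate: 17.14 + 0.640 = 17.780 Mbps.
Capacity: 128 GiB = 1,099,512 Mb.
Recording time: 1,099,512 / 17.780 = 61,840 s ≈ 17.2 hours.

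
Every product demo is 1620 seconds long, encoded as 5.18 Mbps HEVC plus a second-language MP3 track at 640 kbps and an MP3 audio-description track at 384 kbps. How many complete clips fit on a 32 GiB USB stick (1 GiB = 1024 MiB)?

Audio total: 640 + 384 = 1024 kbps = 1.024 Mbps.
Total bitrate: 6.204 Mbps.
Per item: 6.204 Mbps × 1620 s = 10,050 Mb = 1,256 MB.
Capacity: 32 GiB = 274,878 Mb; 27.35 items → 27 complete.

27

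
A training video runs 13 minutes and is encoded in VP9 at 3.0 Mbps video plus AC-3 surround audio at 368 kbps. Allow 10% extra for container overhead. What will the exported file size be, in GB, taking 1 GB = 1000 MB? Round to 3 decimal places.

0.361 GB

13 min = 780 s
Audio: 368 kbps = 0.368 Mbps.
Total bitrate: 3.0 + 0.368 = 3.368 Mbps.
Stream data: 3.368 Mbps × 780 s = 2627.0 Mb.
With 10% container overhead: ×1.10.
2,890 Mb ÷ 8 = 361.2 MB → 0.3612 GB.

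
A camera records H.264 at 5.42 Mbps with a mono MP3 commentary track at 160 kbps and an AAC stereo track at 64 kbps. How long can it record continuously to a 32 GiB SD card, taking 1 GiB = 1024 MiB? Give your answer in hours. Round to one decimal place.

13.5 hours

Audio total: 160 + 64 = 224 kbps = 0.224 Mbps.
Total bitrate: 5.42 + 0.224 = 5.644 Mbps.
Capacity: 32 GiB = 274,878 Mb.
Recording time: 274,878 / 5.644 = 48,703 s ≈ 13.5 hours.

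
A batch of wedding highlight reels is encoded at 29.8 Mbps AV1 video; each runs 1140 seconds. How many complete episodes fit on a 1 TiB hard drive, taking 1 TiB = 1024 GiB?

Per item: 29.800 Mbps × 1140 s = 33,972 Mb = 4,246 MB.
Capacity: 1 TiB = 8,796,093 Mb; 258.92 items → 258 complete.

258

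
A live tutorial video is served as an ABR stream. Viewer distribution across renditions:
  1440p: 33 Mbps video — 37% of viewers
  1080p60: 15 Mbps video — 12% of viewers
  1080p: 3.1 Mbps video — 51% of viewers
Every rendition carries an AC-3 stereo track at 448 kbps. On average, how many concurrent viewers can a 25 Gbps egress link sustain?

1558

Audio: 448 kbps = 0.448 Mbps.
Average per-viewer bitrate: 0.37×33.448 + 0.12×15.448 + 0.51×3.548 = 16.039 Mbps.
25 Gbps = 25,000 Mbps; 25,000 / 16.039 = 1558.70 → 1558.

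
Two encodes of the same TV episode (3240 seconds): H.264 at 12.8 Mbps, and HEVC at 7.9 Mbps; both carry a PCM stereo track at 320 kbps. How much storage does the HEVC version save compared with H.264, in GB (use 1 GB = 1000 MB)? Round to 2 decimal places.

Audio: 320 kbps = 0.320 Mbps.
H.264: 13.120 Mbps × 3240 s = 42508.8 Mb = 5.314 GB.
HEVC: 8.220 Mbps × 3240 s = 26632.8 Mb = 3.329 GB.
Saving: 5.314 − 3.329 = 1.984 GB.

1.98 GB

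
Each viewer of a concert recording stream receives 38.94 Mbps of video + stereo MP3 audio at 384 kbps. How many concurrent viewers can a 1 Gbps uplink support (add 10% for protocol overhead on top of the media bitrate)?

Audio: 384 kbps = 0.384 Mbps.
Per-viewer media rate: 39.324 Mbps.
On the wire with 10% overhead: 43.256 Mbps.
1 Gbps = 1,000 Mbps; 1,000 / 43.256 = 23.12 → 23 viewers.

23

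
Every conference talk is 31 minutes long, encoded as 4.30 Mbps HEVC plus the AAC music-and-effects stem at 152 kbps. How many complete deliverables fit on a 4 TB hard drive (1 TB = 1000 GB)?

31 min = 1860 s
Audio: 152 kbps = 0.152 Mbps.
Total bitrate: 4.452 Mbps.
Per item: 4.452 Mbps × 1860 s = 8,281 Mb = 1,035 MB.
Capacity: 4 TB = 32,000,000 Mb; 3864.40 items → 3864 complete.

3864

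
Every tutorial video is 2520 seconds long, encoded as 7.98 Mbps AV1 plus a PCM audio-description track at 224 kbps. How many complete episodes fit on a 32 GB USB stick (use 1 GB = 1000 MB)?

12

Audio: 224 kbps = 0.224 Mbps.
Total bitrate: 8.204 Mbps.
Per item: 8.204 Mbps × 2520 s = 20,674 Mb = 2,584 MB.
Capacity: 32 GB = 256,000 Mb; 12.38 items → 12 complete.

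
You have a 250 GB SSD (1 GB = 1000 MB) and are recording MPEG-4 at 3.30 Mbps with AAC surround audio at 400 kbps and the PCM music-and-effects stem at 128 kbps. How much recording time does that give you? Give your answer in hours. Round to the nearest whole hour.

145 hours

Audio total: 400 + 128 = 528 kbps = 0.528 Mbps.
Total bitrate: 3.30 + 0.528 = 3.828 Mbps.
Capacity: 250 GB = 2,000,000 Mb.
Recording time: 2,000,000 / 3.828 = 522,466 s ≈ 145 hours.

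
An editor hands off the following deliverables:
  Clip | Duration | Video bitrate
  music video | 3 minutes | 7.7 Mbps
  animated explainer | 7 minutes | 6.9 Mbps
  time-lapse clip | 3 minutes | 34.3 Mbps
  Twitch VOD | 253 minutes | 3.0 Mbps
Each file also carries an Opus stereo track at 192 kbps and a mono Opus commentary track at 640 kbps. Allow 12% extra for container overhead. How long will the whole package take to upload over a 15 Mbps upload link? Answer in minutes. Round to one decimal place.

Audio total: 192 + 640 = 832 kbps = 0.832 Mbps.
music video: 8.532 Mbps × 180 s × 1.12 = 1720.1 Mb
animated explainer: 7.732 Mbps × 420 s × 1.12 = 3637.1 Mb
time-lapse clip: 35.132 Mbps × 180 s × 1.12 = 7082.6 Mb
Twitch VOD: 3.832 Mbps × 15180 s × 1.12 = 65150.1 Mb
Total: 77589.9 Mb = 9698.7 MB.
At 15 Mbps: 77589.9 / 15 = 5173 s ≈ 86.2 minutes.

86.2 minutes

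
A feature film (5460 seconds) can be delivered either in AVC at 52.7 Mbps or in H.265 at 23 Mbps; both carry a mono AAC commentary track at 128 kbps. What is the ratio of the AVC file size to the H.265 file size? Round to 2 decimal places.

2.28

Audio: 128 kbps = 0.128 Mbps.
AVC: 52.828 Mbps × 5460 s = 288440.9 Mb = 33.579 GiB.
H.265: 23.128 Mbps × 5460 s = 126278.9 Mb = 14.701 GiB.
Ratio: 33.579 / 14.701 = 2.284.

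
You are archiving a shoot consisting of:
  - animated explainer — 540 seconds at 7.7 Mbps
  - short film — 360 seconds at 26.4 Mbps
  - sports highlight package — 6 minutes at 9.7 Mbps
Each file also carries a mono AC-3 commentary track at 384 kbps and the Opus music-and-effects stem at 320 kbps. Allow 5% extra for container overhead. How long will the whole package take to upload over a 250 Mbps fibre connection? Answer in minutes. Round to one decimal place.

Audio total: 384 + 320 = 704 kbps = 0.704 Mbps.
animated explainer: 8.404 Mbps × 540 s × 1.05 = 4765.1 Mb
short film: 27.104 Mbps × 360 s × 1.05 = 10245.3 Mb
sports highlight package: 10.404 Mbps × 360 s × 1.05 = 3932.7 Mb
Total: 18943.1 Mb = 2367.9 MB.
At 250 Mbps: 18943.1 / 250 = 76 s ≈ 1.26 minutes.

1.3 minutes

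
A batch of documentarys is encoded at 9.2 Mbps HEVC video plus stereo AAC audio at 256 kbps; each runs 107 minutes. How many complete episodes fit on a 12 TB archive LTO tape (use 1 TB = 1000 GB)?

1581

107 min = 6420 s
Audio: 256 kbps = 0.256 Mbps.
Total bitrate: 9.456 Mbps.
Per item: 9.456 Mbps × 6420 s = 60,708 Mb = 7,588 MB.
Capacity: 12 TB = 96,000,000 Mb; 1581.35 items → 1581 complete.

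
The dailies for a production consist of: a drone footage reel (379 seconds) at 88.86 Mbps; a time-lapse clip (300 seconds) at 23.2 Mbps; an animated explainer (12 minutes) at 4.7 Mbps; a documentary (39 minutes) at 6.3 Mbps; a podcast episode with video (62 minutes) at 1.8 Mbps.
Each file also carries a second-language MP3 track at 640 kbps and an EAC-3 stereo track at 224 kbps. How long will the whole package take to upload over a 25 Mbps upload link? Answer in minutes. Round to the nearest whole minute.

Audio total: 640 + 224 = 864 kbps = 0.864 Mbps.
drone footage reel: 89.724 Mbps × 379 s = 34005.4 Mb
time-lapse clip: 24.064 Mbps × 300 s = 7219.2 Mb
animated explainer: 5.564 Mbps × 720 s = 4006.1 Mb
documentary: 7.164 Mbps × 2340 s = 16763.8 Mb
podcast episode with video: 2.664 Mbps × 3720 s = 9910.1 Mb
Total: 71904.5 Mb = 8988.1 MB.
At 25 Mbps: 71904.5 / 25 = 2876 s ≈ 47.9 minutes.

48 minutes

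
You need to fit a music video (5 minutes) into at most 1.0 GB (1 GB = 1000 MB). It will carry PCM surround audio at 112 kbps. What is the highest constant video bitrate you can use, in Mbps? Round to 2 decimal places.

Budget: 1.0 GB = 8000.0 Mb.
5 min = 300 s
Total bitrate budget: 8000.0 Mb / 300 s = 26.667 Mbps.
Audio: 112 kbps = 0.112 Mbps.
Video: 26.667 − 0.112 = 26.555 Mbps.

26.55 Mbps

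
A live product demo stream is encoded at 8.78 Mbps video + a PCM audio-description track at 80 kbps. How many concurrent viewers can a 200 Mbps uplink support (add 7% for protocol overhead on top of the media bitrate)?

21

Audio: 80 kbps = 0.080 Mbps.
Per-viewer media rate: 8.860 Mbps.
On the wire with 7% overhead: 9.480 Mbps.
200 Mbps = 200.0 Mbps; 200.0 / 9.480 = 21.10 → 21 viewers.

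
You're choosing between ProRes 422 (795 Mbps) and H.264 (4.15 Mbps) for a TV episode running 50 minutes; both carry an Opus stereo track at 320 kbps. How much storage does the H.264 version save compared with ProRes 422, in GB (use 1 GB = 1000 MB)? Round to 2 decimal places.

50 min = 3000 s
Audio: 320 kbps = 0.320 Mbps.
ProRes 422: 795.320 Mbps × 3000 s = 2385960.0 Mb = 298.245 GB.
H.264: 4.470 Mbps × 3000 s = 13410.0 Mb = 1.676 GB.
Saving: 298.245 − 1.676 = 296.569 GB.

296.57 GB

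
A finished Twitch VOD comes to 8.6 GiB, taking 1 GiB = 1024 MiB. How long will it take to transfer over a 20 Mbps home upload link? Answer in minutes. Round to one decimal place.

61.6 minutes

File: 8.6 GiB = 73873.4 Mb.
At 20 Mbps: 73873.4 / 20 = 3693.7 s ≈ 61.6 minutes.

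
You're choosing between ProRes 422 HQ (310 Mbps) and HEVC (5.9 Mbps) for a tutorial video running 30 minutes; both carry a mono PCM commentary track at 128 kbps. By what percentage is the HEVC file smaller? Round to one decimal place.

98.1%

30 min = 1800 s
Audio: 128 kbps = 0.128 Mbps.
ProRes 422 HQ: 310.128 Mbps × 1800 s = 558230.4 Mb = 64.987 GiB.
HEVC: 6.028 Mbps × 1800 s = 10850.4 Mb = 1.263 GiB.
Reduction: (1 − 1.263/64.987) × 100 = 98.06%.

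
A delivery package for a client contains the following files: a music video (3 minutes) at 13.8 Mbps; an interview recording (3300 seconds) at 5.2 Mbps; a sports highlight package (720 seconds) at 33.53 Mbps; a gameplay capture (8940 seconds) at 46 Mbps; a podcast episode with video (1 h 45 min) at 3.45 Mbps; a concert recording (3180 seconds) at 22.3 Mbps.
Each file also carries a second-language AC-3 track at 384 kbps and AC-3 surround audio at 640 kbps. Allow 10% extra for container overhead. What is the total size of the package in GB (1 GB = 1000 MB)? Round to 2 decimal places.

Audio total: 384 + 640 = 1024 kbps = 1.024 Mbps.
music video: 14.824 Mbps × 180 s × 1.10 = 2935.2 Mb
interview recording: 6.224 Mbps × 3300 s × 1.10 = 22593.1 Mb
sports highlight package: 34.554 Mbps × 720 s × 1.10 = 27366.8 Mb
gameplay capture: 47.024 Mbps × 8940 s × 1.10 = 462434.0 Mb
podcast episode with video: 4.474 Mbps × 6300 s × 1.10 = 31004.8 Mb
concert recording: 23.324 Mbps × 3180 s × 1.10 = 81587.4 Mb
Total: 627921.2 Mb = 78490.2 MB.
= 78.49 GB.

78.49 GB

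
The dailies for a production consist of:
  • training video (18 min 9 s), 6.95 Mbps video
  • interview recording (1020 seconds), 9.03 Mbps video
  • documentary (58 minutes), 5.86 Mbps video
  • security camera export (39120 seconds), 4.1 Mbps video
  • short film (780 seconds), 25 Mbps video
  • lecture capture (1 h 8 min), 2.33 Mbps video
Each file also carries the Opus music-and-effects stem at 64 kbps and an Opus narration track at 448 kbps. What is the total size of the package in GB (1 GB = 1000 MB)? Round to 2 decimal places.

31.49 GB

Audio total: 64 + 448 = 512 kbps = 0.512 Mbps.
training video: 7.462 Mbps × 1089 s = 8126.1 Mb
interview recording: 9.542 Mbps × 1020 s = 9732.8 Mb
documentary: 6.372 Mbps × 3480 s = 22174.6 Mb
security camera export: 4.612 Mbps × 39120 s = 180421.4 Mb
short film: 25.512 Mbps × 780 s = 19899.4 Mb
lecture capture: 2.842 Mbps × 4080 s = 11595.4 Mb
Total: 251949.7 Mb = 31493.7 MB.
= 31.49 GB.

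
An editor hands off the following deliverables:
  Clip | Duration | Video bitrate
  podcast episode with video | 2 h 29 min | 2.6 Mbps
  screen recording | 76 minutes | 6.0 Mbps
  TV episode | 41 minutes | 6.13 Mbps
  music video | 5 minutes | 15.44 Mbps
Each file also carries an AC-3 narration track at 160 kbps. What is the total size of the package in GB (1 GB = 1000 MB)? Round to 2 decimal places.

Audio: 160 kbps = 0.160 Mbps.
podcast episode with video: 2.760 Mbps × 8940 s = 24674.4 Mb
screen recording: 6.160 Mbps × 4560 s = 28089.6 Mb
TV episode: 6.290 Mbps × 2460 s = 15473.4 Mb
music video: 15.600 Mbps × 300 s = 4680.0 Mb
Total: 72917.4 Mb = 9114.7 MB.
= 9.115 GB.

9.11 GB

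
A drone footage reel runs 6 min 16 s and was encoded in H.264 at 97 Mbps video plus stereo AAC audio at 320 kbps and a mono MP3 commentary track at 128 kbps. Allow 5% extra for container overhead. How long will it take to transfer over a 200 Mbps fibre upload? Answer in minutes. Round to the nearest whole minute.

6 min 16 s = 376 s
Audio total: 320 + 128 = 448 kbps = 0.448 Mbps.
Total bitrate: 97.448 Mbps.
File: 97.448 Mbps × 376 s = 36640.4 Mb.
With 5% container overhead: ×1.05. → 38472.5 Mb.
At 200 Mbps: 38472.5 / 200 = 192.4 s ≈ 3.21 minutes.

3 minutes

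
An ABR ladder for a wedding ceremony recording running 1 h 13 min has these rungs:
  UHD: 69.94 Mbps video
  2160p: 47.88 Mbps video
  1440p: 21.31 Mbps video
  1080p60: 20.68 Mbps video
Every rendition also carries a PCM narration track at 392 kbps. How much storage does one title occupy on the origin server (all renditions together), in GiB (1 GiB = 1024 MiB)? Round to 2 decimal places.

1 h 13 min = 73 min = 4380 s
Audio: 392 kbps = 0.392 Mbps.
Sum of rendition bitrates: (69.94+0.392) + (47.88+0.392) + (21.31+0.392) + (20.68+0.392) = 161.378 Mbps.
× 4380 s = 706,836 Mb = 88,354 MB = 82.29 GiB.

82.29 GiB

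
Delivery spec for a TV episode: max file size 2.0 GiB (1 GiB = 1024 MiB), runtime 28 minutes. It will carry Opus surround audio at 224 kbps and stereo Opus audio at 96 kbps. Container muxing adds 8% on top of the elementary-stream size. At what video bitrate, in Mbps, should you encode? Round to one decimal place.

9.1 Mbps

Budget: 2.0 GiB = 17179.9 Mb.
Stream payload after overhead: 17179.9 / 1.08 = 15907.3 Mb.
28 min = 1680 s
Total bitrate budget: 15907.3 Mb / 1680 s = 9.469 Mbps.
Audio total: 224 + 96 = 320 kbps = 0.320 Mbps.
Video: 9.469 − 0.320 = 9.149 Mbps.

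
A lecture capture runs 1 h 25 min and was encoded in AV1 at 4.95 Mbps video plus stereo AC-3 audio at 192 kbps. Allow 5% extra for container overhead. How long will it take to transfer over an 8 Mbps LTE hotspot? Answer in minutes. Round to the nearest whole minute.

57 minutes

1 h 25 min = 85 min = 5100 s
Audio: 192 kbps = 0.192 Mbps.
Total bitrate: 5.142 Mbps.
File: 5.142 Mbps × 5100 s = 26224.2 Mb.
With 5% container overhead: ×1.05. → 27535.4 Mb.
At 8 Mbps: 27535.4 / 8 = 3441.9 s ≈ 57.4 minutes.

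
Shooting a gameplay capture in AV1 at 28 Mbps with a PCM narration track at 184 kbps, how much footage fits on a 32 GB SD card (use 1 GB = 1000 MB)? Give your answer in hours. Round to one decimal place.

Audio: 184 kbps = 0.184 Mbps.
Total bitrate: 28 + 0.184 = 28.184 Mbps.
Capacity: 32 GB = 256,000 Mb.
Recording time: 256,000 / 28.184 = 9,083 s ≈ 2.52 hours.

2.5 hours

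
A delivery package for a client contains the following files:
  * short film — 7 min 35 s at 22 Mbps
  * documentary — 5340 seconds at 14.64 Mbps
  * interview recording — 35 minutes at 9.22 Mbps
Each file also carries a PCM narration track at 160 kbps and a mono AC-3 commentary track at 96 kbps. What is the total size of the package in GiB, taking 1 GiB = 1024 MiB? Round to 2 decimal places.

Audio total: 160 + 96 = 256 kbps = 0.256 Mbps.
short film: 22.256 Mbps × 455 s = 10126.5 Mb
documentary: 14.896 Mbps × 5340 s = 79544.6 Mb
interview recording: 9.476 Mbps × 2100 s = 19899.6 Mb
Total: 109570.7 Mb = 13696.3 MB.
= 12.76 GiB.

12.76 GiB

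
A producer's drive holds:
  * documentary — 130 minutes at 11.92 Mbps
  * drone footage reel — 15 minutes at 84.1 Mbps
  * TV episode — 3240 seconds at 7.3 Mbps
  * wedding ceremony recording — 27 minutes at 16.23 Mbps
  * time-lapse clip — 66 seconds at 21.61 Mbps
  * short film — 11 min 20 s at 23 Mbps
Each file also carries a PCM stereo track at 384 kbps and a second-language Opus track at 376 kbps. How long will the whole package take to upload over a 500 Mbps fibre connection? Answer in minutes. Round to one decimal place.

Audio total: 384 + 376 = 760 kbps = 0.760 Mbps.
documentary: 12.680 Mbps × 7800 s = 98904.0 Mb
drone footage reel: 84.860 Mbps × 900 s = 76374.0 Mb
TV episode: 8.060 Mbps × 3240 s = 26114.4 Mb
wedding ceremony recording: 16.990 Mbps × 1620 s = 27523.8 Mb
time-lapse clip: 22.370 Mbps × 66 s = 1476.4 Mb
short film: 23.760 Mbps × 680 s = 16156.8 Mb
Total: 246549.4 Mb = 30818.7 MB.
At 500 Mbps: 246549.4 / 500 = 493 s ≈ 8.22 minutes.

8.2 minutes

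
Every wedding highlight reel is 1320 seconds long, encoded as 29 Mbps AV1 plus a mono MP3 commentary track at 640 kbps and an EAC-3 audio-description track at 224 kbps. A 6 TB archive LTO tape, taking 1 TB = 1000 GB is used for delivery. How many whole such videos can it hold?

Audio total: 640 + 224 = 864 kbps = 0.864 Mbps.
Total bitrate: 29.864 Mbps.
Per item: 29.864 Mbps × 1320 s = 39,420 Mb = 4,928 MB.
Capacity: 6 TB = 48,000,000 Mb; 1217.64 items → 1217 complete.

1217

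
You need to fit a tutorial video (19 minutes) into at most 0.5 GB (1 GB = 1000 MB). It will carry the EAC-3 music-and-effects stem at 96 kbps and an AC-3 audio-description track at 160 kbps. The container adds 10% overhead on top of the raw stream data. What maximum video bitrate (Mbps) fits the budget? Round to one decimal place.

Budget: 0.5 GB = 4000.0 Mb.
Stream payload after overhead: 4000.0 / 1.10 = 3636.4 Mb.
19 min = 1140 s
Total bitrate budget: 3636.4 Mb / 1140 s = 3.190 Mbps.
Audio total: 96 + 160 = 256 kbps = 0.256 Mbps.
Video: 3.190 − 0.256 = 2.934 Mbps.

2.9 Mbps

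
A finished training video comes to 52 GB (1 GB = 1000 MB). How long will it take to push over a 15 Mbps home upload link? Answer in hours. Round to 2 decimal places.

7.70 hours

File: 52 GB = 416000.0 Mb.
At 15 Mbps: 416000.0 / 15 = 27733.3 s ≈ 7.7 hours.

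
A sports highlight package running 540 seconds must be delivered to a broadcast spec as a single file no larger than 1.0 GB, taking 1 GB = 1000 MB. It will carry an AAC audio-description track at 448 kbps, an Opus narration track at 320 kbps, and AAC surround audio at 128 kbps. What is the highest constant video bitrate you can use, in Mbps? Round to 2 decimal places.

Budget: 1.0 GB = 8000.0 Mb.
Total bitrate budget: 8000.0 Mb / 540 s = 14.815 Mbps.
Audio total: 448 + 320 + 128 = 896 kbps = 0.896 Mbps.
Video: 14.815 − 0.896 = 13.919 Mbps.

13.92 Mbps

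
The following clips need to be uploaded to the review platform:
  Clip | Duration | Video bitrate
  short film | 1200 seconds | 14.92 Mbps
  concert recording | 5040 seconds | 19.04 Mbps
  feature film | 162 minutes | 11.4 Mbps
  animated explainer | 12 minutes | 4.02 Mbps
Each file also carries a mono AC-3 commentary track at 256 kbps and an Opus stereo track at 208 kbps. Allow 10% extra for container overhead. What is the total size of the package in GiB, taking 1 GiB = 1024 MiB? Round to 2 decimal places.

Audio total: 256 + 208 = 464 kbps = 0.464 Mbps.
short film: 15.384 Mbps × 1200 s × 1.10 = 20306.9 Mb
concert recording: 19.504 Mbps × 5040 s × 1.10 = 108130.2 Mb
feature film: 11.864 Mbps × 9720 s × 1.10 = 126849.9 Mb
animated explainer: 4.484 Mbps × 720 s × 1.10 = 3551.3 Mb
Total: 258838.3 Mb = 32354.8 MB.
= 30.13 GiB.

30.13 GiB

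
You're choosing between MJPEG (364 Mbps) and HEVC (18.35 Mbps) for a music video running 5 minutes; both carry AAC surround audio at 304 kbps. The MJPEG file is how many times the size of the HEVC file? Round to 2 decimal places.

5 min = 300 s
Audio: 304 kbps = 0.304 Mbps.
MJPEG: 364.304 Mbps × 300 s = 109291.2 Mb = 12.723 GiB.
HEVC: 18.654 Mbps × 300 s = 5596.2 Mb = 0.651 GiB.
Ratio: 12.723 / 0.651 = 19.530.

19.53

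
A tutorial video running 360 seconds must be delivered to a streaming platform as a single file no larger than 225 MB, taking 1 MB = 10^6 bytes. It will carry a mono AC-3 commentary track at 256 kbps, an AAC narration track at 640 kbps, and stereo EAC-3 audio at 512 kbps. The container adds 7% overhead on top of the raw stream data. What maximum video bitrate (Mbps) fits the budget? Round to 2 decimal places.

3.26 Mbps

Budget: 225 MB = 1800.0 Mb.
Stream payload after overhead: 1800.0 / 1.07 = 1682.2 Mb.
Total bitrate budget: 1682.2 Mb / 360 s = 4.673 Mbps.
Audio total: 256 + 640 + 512 = 1408 kbps = 1.408 Mbps.
Video: 4.673 − 1.408 = 3.265 Mbps.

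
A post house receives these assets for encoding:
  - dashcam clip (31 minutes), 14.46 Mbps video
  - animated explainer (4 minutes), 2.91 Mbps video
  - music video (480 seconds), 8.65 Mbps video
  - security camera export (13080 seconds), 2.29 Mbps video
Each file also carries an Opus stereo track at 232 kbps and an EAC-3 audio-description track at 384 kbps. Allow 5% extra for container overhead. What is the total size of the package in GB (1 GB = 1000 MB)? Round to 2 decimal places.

9.36 GB

Audio total: 232 + 384 = 616 kbps = 0.616 Mbps.
dashcam clip: 15.076 Mbps × 1860 s × 1.05 = 29443.4 Mb
animated explainer: 3.526 Mbps × 240 s × 1.05 = 888.6 Mb
music video: 9.266 Mbps × 480 s × 1.05 = 4670.1 Mb
security camera export: 2.906 Mbps × 13080 s × 1.05 = 39911.0 Mb
Total: 74913.0 Mb = 9364.1 MB.
= 9.364 GB.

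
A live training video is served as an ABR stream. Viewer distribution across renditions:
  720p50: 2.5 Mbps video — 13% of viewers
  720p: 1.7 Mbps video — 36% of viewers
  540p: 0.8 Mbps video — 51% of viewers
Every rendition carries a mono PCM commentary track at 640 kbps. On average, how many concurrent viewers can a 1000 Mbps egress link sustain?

Audio: 640 kbps = 0.640 Mbps.
Average per-viewer bitrate: 0.13×3.140 + 0.36×2.340 + 0.51×1.440 = 1.985 Mbps.
1000 Mbps = 1,000 Mbps; 1,000 / 1.985 = 503.78 → 503.

503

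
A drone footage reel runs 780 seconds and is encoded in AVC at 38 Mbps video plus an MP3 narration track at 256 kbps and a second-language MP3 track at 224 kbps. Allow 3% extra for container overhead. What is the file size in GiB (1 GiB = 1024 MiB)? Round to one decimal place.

3.6 GiB

Audio total: 256 + 224 = 480 kbps = 0.480 Mbps.
Total bitrate: 38 + 0.480 = 38.480 Mbps.
Stream data: 38.480 Mbps × 780 s = 30014.4 Mb.
With 3% container overhead: ×1.03.
30,915 Mb = 3,864,354,000 bytes ÷ 1,073,741,824 = 3.599 GiB.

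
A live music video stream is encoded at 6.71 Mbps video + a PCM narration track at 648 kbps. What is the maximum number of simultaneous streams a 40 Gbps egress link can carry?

5436

Audio: 648 kbps = 0.648 Mbps.
Per-viewer media rate: 7.358 Mbps.
40 Gbps = 40,000 Mbps; 40,000 / 7.358 = 5436.26 → 5436 viewers.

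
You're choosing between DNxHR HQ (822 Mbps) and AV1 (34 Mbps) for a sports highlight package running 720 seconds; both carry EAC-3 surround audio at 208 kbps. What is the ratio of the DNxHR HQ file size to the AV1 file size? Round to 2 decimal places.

24.04

Audio: 208 kbps = 0.208 Mbps.
DNxHR HQ: 822.208 Mbps × 720 s = 591989.8 Mb = 68.917 GiB.
AV1: 34.208 Mbps × 720 s = 24629.8 Mb = 2.867 GiB.
Ratio: 68.917 / 2.867 = 24.036.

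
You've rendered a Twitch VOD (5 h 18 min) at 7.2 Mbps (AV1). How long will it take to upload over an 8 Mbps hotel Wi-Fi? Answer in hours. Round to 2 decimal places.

4.77 hours

5 h 18 min = 318 min = 19080 s
File: 7.200 Mbps × 19080 s = 137376.0 Mb.
At 8 Mbps: 137376.0 / 8 = 17172.0 s ≈ 4.77 hours.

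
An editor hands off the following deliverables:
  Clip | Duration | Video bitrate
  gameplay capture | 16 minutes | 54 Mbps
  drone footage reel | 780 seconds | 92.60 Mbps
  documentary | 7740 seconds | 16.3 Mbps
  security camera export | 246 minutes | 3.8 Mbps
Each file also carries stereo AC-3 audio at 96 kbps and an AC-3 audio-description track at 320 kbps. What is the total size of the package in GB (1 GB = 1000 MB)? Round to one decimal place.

Audio total: 96 + 320 = 416 kbps = 0.416 Mbps.
gameplay capture: 54.416 Mbps × 960 s = 52239.4 Mb
drone footage reel: 93.016 Mbps × 780 s = 72552.5 Mb
documentary: 16.716 Mbps × 7740 s = 129381.8 Mb
security camera export: 4.216 Mbps × 14760 s = 62228.2 Mb
Total: 316401.8 Mb = 39550.2 MB.
= 39.55 GB.

39.6 GB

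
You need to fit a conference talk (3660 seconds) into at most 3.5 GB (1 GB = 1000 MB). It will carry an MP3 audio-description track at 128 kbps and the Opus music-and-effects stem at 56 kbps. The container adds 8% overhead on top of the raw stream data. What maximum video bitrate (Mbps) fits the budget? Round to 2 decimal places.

Budget: 3.5 GB = 28000.0 Mb.
Stream payload after overhead: 28000.0 / 1.08 = 25925.9 Mb.
Total bitrate budget: 25925.9 Mb / 3660 s = 7.084 Mbps.
Audio total: 128 + 56 = 184 kbps = 0.184 Mbps.
Video: 7.084 − 0.184 = 6.900 Mbps.

6.90 Mbps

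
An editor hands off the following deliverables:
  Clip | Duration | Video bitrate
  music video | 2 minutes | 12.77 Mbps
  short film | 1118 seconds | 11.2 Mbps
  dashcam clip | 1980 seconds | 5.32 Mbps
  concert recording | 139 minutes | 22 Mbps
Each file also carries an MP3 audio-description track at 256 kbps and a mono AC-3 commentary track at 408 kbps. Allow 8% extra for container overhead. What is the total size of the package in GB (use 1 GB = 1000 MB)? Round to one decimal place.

29.1 GB

Audio total: 256 + 408 = 664 kbps = 0.664 Mbps.
music video: 13.434 Mbps × 120 s × 1.08 = 1741.0 Mb
short film: 11.864 Mbps × 1118 s × 1.08 = 14325.1 Mb
dashcam clip: 5.984 Mbps × 1980 s × 1.08 = 12796.2 Mb
concert recording: 22.664 Mbps × 8340 s × 1.08 = 204139.2 Mb
Total: 233001.5 Mb = 29125.2 MB.
= 29.13 GB.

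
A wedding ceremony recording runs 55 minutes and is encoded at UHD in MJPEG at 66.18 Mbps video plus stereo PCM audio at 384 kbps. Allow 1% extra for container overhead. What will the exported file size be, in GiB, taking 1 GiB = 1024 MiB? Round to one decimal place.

25.8 GiB

55 min = 3300 s
Audio: 384 kbps = 0.384 Mbps.
Total bitrate: 66.18 + 0.384 = 66.564 Mbps.
Stream data: 66.564 Mbps × 3300 s = 219661.2 Mb.
With 1% container overhead: ×1.01.
221,858 Mb = 27,732,226,500 bytes ÷ 1,073,741,824 = 25.83 GiB.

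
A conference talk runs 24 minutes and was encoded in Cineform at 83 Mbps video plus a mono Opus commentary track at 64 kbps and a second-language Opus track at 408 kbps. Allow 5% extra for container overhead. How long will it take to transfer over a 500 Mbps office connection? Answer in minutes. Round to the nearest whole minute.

4 minutes

24 min = 1440 s
Audio total: 64 + 408 = 472 kbps = 0.472 Mbps.
Total bitrate: 83.472 Mbps.
File: 83.472 Mbps × 1440 s = 120199.7 Mb.
With 5% container overhead: ×1.05. → 126209.7 Mb.
At 500 Mbps: 126209.7 / 500 = 252.4 s ≈ 4.21 minutes.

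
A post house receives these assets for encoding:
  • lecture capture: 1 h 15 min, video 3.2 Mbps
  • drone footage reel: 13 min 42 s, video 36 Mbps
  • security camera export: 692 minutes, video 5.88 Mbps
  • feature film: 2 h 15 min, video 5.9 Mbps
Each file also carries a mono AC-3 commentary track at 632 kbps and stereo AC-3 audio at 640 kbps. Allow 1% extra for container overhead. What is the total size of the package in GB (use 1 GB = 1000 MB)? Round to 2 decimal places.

51.23 GB

Audio total: 632 + 640 = 1272 kbps = 1.272 Mbps.
lecture capture: 4.472 Mbps × 4500 s × 1.01 = 20325.2 Mb
drone footage reel: 37.272 Mbps × 822 s × 1.01 = 30944.0 Mb
security camera export: 7.152 Mbps × 41520 s × 1.01 = 299920.6 Mb
feature film: 7.172 Mbps × 8100 s × 1.01 = 58674.1 Mb
Total: 409863.9 Mb = 51233.0 MB.
= 51.23 GB.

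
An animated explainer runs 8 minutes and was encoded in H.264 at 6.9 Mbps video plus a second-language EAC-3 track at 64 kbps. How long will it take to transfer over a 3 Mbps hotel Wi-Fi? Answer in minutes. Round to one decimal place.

18.6 minutes

8 min = 480 s
Audio: 64 kbps = 0.064 Mbps.
Total bitrate: 6.964 Mbps.
File: 6.964 Mbps × 480 s = 3342.7 Mb.
At 3 Mbps: 3342.7 / 3 = 1114.2 s ≈ 18.6 minutes.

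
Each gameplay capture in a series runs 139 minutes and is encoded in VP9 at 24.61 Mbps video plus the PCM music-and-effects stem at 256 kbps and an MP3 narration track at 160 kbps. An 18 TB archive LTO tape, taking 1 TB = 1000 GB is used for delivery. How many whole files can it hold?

689

139 min = 8340 s
Audio total: 256 + 160 = 416 kbps = 0.416 Mbps.
Total bitrate: 25.026 Mbps.
Per item: 25.026 Mbps × 8340 s = 208,717 Mb = 26,090 MB.
Capacity: 18 TB = 144,000,000 Mb; 689.93 items → 689 complete.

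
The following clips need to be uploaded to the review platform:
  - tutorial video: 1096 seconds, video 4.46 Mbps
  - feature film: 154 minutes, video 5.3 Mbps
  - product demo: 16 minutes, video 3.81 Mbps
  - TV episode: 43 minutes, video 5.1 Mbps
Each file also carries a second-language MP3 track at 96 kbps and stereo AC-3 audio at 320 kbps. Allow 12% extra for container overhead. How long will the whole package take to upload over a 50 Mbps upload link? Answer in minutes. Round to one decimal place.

28.5 minutes

Audio total: 96 + 320 = 416 kbps = 0.416 Mbps.
tutorial video: 4.876 Mbps × 1096 s × 1.12 = 5985.4 Mb
feature film: 5.716 Mbps × 9240 s × 1.12 = 59153.7 Mb
product demo: 4.226 Mbps × 960 s × 1.12 = 4543.8 Mb
TV episode: 5.516 Mbps × 2580 s × 1.12 = 15939.0 Mb
Total: 85622.0 Mb = 10702.7 MB.
At 50 Mbps: 85622.0 / 50 = 1712 s ≈ 28.5 minutes.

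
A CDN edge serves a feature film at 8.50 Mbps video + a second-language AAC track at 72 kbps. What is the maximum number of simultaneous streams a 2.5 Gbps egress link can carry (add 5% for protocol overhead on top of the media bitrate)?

277

Audio: 72 kbps = 0.072 Mbps.
Per-viewer media rate: 8.572 Mbps.
On the wire with 5% overhead: 9.001 Mbps.
2.5 Gbps = 2,500 Mbps; 2,500 / 9.001 = 277.76 → 277 viewers.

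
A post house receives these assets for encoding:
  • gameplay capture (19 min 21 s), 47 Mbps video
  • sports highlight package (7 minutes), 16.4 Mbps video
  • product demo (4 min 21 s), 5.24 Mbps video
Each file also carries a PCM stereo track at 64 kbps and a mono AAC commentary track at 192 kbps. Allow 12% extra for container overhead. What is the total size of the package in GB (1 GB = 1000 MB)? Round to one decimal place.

Audio total: 64 + 192 = 256 kbps = 0.256 Mbps.
gameplay capture: 47.256 Mbps × 1161 s × 1.12 = 61447.9 Mb
sports highlight package: 16.656 Mbps × 420 s × 1.12 = 7835.0 Mb
product demo: 5.496 Mbps × 261 s × 1.12 = 1606.6 Mb
Total: 70889.5 Mb = 8861.2 MB.
= 8.861 GB.

8.9 GB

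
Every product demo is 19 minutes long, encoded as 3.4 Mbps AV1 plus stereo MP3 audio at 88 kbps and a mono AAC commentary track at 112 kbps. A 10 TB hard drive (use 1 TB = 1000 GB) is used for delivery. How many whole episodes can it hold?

19 min = 1140 s
Audio total: 88 + 112 = 200 kbps = 0.200 Mbps.
Total bitrate: 3.600 Mbps.
Per item: 3.600 Mbps × 1140 s = 4,104 Mb = 513.0 MB.
Capacity: 10 TB = 80,000,000 Mb; 19493.18 items → 19493 complete.

19493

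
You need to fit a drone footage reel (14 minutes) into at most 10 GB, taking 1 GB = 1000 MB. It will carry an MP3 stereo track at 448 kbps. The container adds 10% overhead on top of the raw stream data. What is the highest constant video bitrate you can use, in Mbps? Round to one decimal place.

86.1 Mbps

Budget: 10 GB = 80000.0 Mb.
Stream payload after overhead: 80000.0 / 1.10 = 72727.3 Mb.
14 min = 840 s
Total bitrate budget: 72727.3 Mb / 840 s = 86.580 Mbps.
Audio: 448 kbps = 0.448 Mbps.
Video: 86.580 − 0.448 = 86.132 Mbps.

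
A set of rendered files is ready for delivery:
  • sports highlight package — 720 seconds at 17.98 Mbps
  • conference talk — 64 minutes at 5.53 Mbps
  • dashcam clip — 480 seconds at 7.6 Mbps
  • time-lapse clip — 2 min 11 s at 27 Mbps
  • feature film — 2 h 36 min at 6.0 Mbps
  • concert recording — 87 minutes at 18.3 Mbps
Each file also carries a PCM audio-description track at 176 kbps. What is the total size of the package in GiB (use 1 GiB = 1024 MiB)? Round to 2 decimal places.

22.88 GiB

Audio: 176 kbps = 0.176 Mbps.
sports highlight package: 18.156 Mbps × 720 s = 13072.3 Mb
conference talk: 5.706 Mbps × 3840 s = 21911.0 Mb
dashcam clip: 7.776 Mbps × 480 s = 3732.5 Mb
time-lapse clip: 27.176 Mbps × 131 s = 3560.1 Mb
feature film: 6.176 Mbps × 9360 s = 57807.4 Mb
concert recording: 18.476 Mbps × 5220 s = 96444.7 Mb
Total: 196528.0 Mb = 24566.0 MB.
= 22.88 GiB.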